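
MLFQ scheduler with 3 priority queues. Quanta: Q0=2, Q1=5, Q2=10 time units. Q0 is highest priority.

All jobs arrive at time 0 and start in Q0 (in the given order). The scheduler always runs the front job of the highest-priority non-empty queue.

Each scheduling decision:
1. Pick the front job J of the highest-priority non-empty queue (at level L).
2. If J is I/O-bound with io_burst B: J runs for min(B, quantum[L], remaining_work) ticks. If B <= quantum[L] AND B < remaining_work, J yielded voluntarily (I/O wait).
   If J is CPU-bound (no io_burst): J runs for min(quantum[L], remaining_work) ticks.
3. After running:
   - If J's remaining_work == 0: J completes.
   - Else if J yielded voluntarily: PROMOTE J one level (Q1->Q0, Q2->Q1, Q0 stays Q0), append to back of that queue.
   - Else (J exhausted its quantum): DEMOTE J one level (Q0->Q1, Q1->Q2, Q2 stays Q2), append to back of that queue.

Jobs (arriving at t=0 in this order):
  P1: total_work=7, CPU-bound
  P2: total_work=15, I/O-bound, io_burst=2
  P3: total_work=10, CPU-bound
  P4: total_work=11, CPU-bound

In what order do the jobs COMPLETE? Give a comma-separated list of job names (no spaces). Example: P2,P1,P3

t=0-2: P1@Q0 runs 2, rem=5, quantum used, demote→Q1. Q0=[P2,P3,P4] Q1=[P1] Q2=[]
t=2-4: P2@Q0 runs 2, rem=13, I/O yield, promote→Q0. Q0=[P3,P4,P2] Q1=[P1] Q2=[]
t=4-6: P3@Q0 runs 2, rem=8, quantum used, demote→Q1. Q0=[P4,P2] Q1=[P1,P3] Q2=[]
t=6-8: P4@Q0 runs 2, rem=9, quantum used, demote→Q1. Q0=[P2] Q1=[P1,P3,P4] Q2=[]
t=8-10: P2@Q0 runs 2, rem=11, I/O yield, promote→Q0. Q0=[P2] Q1=[P1,P3,P4] Q2=[]
t=10-12: P2@Q0 runs 2, rem=9, I/O yield, promote→Q0. Q0=[P2] Q1=[P1,P3,P4] Q2=[]
t=12-14: P2@Q0 runs 2, rem=7, I/O yield, promote→Q0. Q0=[P2] Q1=[P1,P3,P4] Q2=[]
t=14-16: P2@Q0 runs 2, rem=5, I/O yield, promote→Q0. Q0=[P2] Q1=[P1,P3,P4] Q2=[]
t=16-18: P2@Q0 runs 2, rem=3, I/O yield, promote→Q0. Q0=[P2] Q1=[P1,P3,P4] Q2=[]
t=18-20: P2@Q0 runs 2, rem=1, I/O yield, promote→Q0. Q0=[P2] Q1=[P1,P3,P4] Q2=[]
t=20-21: P2@Q0 runs 1, rem=0, completes. Q0=[] Q1=[P1,P3,P4] Q2=[]
t=21-26: P1@Q1 runs 5, rem=0, completes. Q0=[] Q1=[P3,P4] Q2=[]
t=26-31: P3@Q1 runs 5, rem=3, quantum used, demote→Q2. Q0=[] Q1=[P4] Q2=[P3]
t=31-36: P4@Q1 runs 5, rem=4, quantum used, demote→Q2. Q0=[] Q1=[] Q2=[P3,P4]
t=36-39: P3@Q2 runs 3, rem=0, completes. Q0=[] Q1=[] Q2=[P4]
t=39-43: P4@Q2 runs 4, rem=0, completes. Q0=[] Q1=[] Q2=[]

Answer: P2,P1,P3,P4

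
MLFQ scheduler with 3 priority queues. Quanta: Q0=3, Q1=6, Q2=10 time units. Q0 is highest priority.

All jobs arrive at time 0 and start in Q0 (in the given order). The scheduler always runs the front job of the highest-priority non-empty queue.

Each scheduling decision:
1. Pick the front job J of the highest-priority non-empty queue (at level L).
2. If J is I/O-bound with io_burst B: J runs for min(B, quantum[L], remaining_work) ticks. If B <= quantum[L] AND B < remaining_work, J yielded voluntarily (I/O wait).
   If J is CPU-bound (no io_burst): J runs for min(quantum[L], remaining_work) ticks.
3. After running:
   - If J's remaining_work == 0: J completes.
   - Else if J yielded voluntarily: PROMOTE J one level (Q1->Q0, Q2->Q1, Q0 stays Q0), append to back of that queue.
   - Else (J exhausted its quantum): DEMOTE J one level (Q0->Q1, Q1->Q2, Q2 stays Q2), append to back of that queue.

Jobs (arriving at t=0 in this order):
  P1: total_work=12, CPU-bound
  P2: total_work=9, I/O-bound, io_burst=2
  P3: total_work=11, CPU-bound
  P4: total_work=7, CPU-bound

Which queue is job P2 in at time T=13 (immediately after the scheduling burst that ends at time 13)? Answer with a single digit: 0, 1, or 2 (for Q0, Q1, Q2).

Answer: 0

Derivation:
t=0-3: P1@Q0 runs 3, rem=9, quantum used, demote→Q1. Q0=[P2,P3,P4] Q1=[P1] Q2=[]
t=3-5: P2@Q0 runs 2, rem=7, I/O yield, promote→Q0. Q0=[P3,P4,P2] Q1=[P1] Q2=[]
t=5-8: P3@Q0 runs 3, rem=8, quantum used, demote→Q1. Q0=[P4,P2] Q1=[P1,P3] Q2=[]
t=8-11: P4@Q0 runs 3, rem=4, quantum used, demote→Q1. Q0=[P2] Q1=[P1,P3,P4] Q2=[]
t=11-13: P2@Q0 runs 2, rem=5, I/O yield, promote→Q0. Q0=[P2] Q1=[P1,P3,P4] Q2=[]
t=13-15: P2@Q0 runs 2, rem=3, I/O yield, promote→Q0. Q0=[P2] Q1=[P1,P3,P4] Q2=[]
t=15-17: P2@Q0 runs 2, rem=1, I/O yield, promote→Q0. Q0=[P2] Q1=[P1,P3,P4] Q2=[]
t=17-18: P2@Q0 runs 1, rem=0, completes. Q0=[] Q1=[P1,P3,P4] Q2=[]
t=18-24: P1@Q1 runs 6, rem=3, quantum used, demote→Q2. Q0=[] Q1=[P3,P4] Q2=[P1]
t=24-30: P3@Q1 runs 6, rem=2, quantum used, demote→Q2. Q0=[] Q1=[P4] Q2=[P1,P3]
t=30-34: P4@Q1 runs 4, rem=0, completes. Q0=[] Q1=[] Q2=[P1,P3]
t=34-37: P1@Q2 runs 3, rem=0, completes. Q0=[] Q1=[] Q2=[P3]
t=37-39: P3@Q2 runs 2, rem=0, completes. Q0=[] Q1=[] Q2=[]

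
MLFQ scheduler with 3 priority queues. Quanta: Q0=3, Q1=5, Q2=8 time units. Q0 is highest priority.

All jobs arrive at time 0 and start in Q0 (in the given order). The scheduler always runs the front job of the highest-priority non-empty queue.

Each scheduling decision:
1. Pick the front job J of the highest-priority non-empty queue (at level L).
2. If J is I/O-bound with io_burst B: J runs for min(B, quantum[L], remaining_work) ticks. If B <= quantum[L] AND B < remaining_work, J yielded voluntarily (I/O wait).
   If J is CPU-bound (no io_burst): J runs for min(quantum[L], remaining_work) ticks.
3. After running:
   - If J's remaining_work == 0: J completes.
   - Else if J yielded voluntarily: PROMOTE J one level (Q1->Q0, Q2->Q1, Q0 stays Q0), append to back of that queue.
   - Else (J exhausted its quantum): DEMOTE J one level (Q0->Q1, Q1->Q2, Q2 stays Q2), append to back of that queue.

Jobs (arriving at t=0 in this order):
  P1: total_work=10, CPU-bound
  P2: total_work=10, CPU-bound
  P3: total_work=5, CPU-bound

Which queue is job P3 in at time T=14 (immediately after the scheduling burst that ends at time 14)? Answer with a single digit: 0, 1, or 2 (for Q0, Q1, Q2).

t=0-3: P1@Q0 runs 3, rem=7, quantum used, demote→Q1. Q0=[P2,P3] Q1=[P1] Q2=[]
t=3-6: P2@Q0 runs 3, rem=7, quantum used, demote→Q1. Q0=[P3] Q1=[P1,P2] Q2=[]
t=6-9: P3@Q0 runs 3, rem=2, quantum used, demote→Q1. Q0=[] Q1=[P1,P2,P3] Q2=[]
t=9-14: P1@Q1 runs 5, rem=2, quantum used, demote→Q2. Q0=[] Q1=[P2,P3] Q2=[P1]
t=14-19: P2@Q1 runs 5, rem=2, quantum used, demote→Q2. Q0=[] Q1=[P3] Q2=[P1,P2]
t=19-21: P3@Q1 runs 2, rem=0, completes. Q0=[] Q1=[] Q2=[P1,P2]
t=21-23: P1@Q2 runs 2, rem=0, completes. Q0=[] Q1=[] Q2=[P2]
t=23-25: P2@Q2 runs 2, rem=0, completes. Q0=[] Q1=[] Q2=[]

Answer: 1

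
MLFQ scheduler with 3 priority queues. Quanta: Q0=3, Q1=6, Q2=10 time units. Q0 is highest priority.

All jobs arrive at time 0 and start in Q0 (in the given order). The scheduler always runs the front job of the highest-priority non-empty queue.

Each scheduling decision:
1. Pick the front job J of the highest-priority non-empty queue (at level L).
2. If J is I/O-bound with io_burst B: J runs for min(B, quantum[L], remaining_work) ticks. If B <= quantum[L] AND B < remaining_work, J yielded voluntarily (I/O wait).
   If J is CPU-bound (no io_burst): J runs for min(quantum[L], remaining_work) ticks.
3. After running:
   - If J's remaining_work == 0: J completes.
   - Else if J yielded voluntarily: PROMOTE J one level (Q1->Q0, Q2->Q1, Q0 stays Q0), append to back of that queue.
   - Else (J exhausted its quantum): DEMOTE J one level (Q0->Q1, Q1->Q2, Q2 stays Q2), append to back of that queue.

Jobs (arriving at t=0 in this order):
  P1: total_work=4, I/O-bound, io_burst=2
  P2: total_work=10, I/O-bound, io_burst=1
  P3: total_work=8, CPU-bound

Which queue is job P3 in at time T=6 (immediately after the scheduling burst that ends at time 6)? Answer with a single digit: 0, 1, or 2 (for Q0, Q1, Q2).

t=0-2: P1@Q0 runs 2, rem=2, I/O yield, promote→Q0. Q0=[P2,P3,P1] Q1=[] Q2=[]
t=2-3: P2@Q0 runs 1, rem=9, I/O yield, promote→Q0. Q0=[P3,P1,P2] Q1=[] Q2=[]
t=3-6: P3@Q0 runs 3, rem=5, quantum used, demote→Q1. Q0=[P1,P2] Q1=[P3] Q2=[]
t=6-8: P1@Q0 runs 2, rem=0, completes. Q0=[P2] Q1=[P3] Q2=[]
t=8-9: P2@Q0 runs 1, rem=8, I/O yield, promote→Q0. Q0=[P2] Q1=[P3] Q2=[]
t=9-10: P2@Q0 runs 1, rem=7, I/O yield, promote→Q0. Q0=[P2] Q1=[P3] Q2=[]
t=10-11: P2@Q0 runs 1, rem=6, I/O yield, promote→Q0. Q0=[P2] Q1=[P3] Q2=[]
t=11-12: P2@Q0 runs 1, rem=5, I/O yield, promote→Q0. Q0=[P2] Q1=[P3] Q2=[]
t=12-13: P2@Q0 runs 1, rem=4, I/O yield, promote→Q0. Q0=[P2] Q1=[P3] Q2=[]
t=13-14: P2@Q0 runs 1, rem=3, I/O yield, promote→Q0. Q0=[P2] Q1=[P3] Q2=[]
t=14-15: P2@Q0 runs 1, rem=2, I/O yield, promote→Q0. Q0=[P2] Q1=[P3] Q2=[]
t=15-16: P2@Q0 runs 1, rem=1, I/O yield, promote→Q0. Q0=[P2] Q1=[P3] Q2=[]
t=16-17: P2@Q0 runs 1, rem=0, completes. Q0=[] Q1=[P3] Q2=[]
t=17-22: P3@Q1 runs 5, rem=0, completes. Q0=[] Q1=[] Q2=[]

Answer: 1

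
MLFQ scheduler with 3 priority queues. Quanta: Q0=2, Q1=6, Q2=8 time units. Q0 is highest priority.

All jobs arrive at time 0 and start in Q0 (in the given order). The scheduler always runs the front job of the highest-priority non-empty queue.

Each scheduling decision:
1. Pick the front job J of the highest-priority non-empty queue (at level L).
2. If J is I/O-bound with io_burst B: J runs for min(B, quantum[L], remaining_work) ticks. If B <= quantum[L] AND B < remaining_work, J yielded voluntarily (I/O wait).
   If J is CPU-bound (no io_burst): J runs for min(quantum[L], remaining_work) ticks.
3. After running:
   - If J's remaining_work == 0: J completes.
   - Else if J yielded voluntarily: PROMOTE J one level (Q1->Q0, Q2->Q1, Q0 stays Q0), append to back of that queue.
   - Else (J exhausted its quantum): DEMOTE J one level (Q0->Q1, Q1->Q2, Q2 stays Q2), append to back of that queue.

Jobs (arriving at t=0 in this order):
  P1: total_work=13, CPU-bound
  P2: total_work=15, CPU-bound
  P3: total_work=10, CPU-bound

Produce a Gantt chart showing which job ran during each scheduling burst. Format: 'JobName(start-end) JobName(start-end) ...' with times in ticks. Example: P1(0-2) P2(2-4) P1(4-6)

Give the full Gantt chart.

t=0-2: P1@Q0 runs 2, rem=11, quantum used, demote→Q1. Q0=[P2,P3] Q1=[P1] Q2=[]
t=2-4: P2@Q0 runs 2, rem=13, quantum used, demote→Q1. Q0=[P3] Q1=[P1,P2] Q2=[]
t=4-6: P3@Q0 runs 2, rem=8, quantum used, demote→Q1. Q0=[] Q1=[P1,P2,P3] Q2=[]
t=6-12: P1@Q1 runs 6, rem=5, quantum used, demote→Q2. Q0=[] Q1=[P2,P3] Q2=[P1]
t=12-18: P2@Q1 runs 6, rem=7, quantum used, demote→Q2. Q0=[] Q1=[P3] Q2=[P1,P2]
t=18-24: P3@Q1 runs 6, rem=2, quantum used, demote→Q2. Q0=[] Q1=[] Q2=[P1,P2,P3]
t=24-29: P1@Q2 runs 5, rem=0, completes. Q0=[] Q1=[] Q2=[P2,P3]
t=29-36: P2@Q2 runs 7, rem=0, completes. Q0=[] Q1=[] Q2=[P3]
t=36-38: P3@Q2 runs 2, rem=0, completes. Q0=[] Q1=[] Q2=[]

Answer: P1(0-2) P2(2-4) P3(4-6) P1(6-12) P2(12-18) P3(18-24) P1(24-29) P2(29-36) P3(36-38)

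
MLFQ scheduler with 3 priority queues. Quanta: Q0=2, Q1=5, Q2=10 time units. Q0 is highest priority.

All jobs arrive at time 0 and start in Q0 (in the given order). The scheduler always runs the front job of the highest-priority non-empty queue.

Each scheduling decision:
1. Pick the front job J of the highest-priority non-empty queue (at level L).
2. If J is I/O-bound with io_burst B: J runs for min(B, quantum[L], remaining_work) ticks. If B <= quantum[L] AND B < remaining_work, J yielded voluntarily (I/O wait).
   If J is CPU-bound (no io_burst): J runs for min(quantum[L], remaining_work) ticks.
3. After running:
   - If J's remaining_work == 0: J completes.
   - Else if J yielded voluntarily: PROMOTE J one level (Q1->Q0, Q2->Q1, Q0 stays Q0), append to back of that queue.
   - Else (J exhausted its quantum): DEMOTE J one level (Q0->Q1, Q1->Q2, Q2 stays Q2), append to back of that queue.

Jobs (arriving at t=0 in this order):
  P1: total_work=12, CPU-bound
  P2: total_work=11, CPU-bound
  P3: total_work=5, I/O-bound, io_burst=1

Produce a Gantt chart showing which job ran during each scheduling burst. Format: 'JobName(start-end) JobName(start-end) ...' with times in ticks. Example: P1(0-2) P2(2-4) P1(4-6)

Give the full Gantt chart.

Answer: P1(0-2) P2(2-4) P3(4-5) P3(5-6) P3(6-7) P3(7-8) P3(8-9) P1(9-14) P2(14-19) P1(19-24) P2(24-28)

Derivation:
t=0-2: P1@Q0 runs 2, rem=10, quantum used, demote→Q1. Q0=[P2,P3] Q1=[P1] Q2=[]
t=2-4: P2@Q0 runs 2, rem=9, quantum used, demote→Q1. Q0=[P3] Q1=[P1,P2] Q2=[]
t=4-5: P3@Q0 runs 1, rem=4, I/O yield, promote→Q0. Q0=[P3] Q1=[P1,P2] Q2=[]
t=5-6: P3@Q0 runs 1, rem=3, I/O yield, promote→Q0. Q0=[P3] Q1=[P1,P2] Q2=[]
t=6-7: P3@Q0 runs 1, rem=2, I/O yield, promote→Q0. Q0=[P3] Q1=[P1,P2] Q2=[]
t=7-8: P3@Q0 runs 1, rem=1, I/O yield, promote→Q0. Q0=[P3] Q1=[P1,P2] Q2=[]
t=8-9: P3@Q0 runs 1, rem=0, completes. Q0=[] Q1=[P1,P2] Q2=[]
t=9-14: P1@Q1 runs 5, rem=5, quantum used, demote→Q2. Q0=[] Q1=[P2] Q2=[P1]
t=14-19: P2@Q1 runs 5, rem=4, quantum used, demote→Q2. Q0=[] Q1=[] Q2=[P1,P2]
t=19-24: P1@Q2 runs 5, rem=0, completes. Q0=[] Q1=[] Q2=[P2]
t=24-28: P2@Q2 runs 4, rem=0, completes. Q0=[] Q1=[] Q2=[]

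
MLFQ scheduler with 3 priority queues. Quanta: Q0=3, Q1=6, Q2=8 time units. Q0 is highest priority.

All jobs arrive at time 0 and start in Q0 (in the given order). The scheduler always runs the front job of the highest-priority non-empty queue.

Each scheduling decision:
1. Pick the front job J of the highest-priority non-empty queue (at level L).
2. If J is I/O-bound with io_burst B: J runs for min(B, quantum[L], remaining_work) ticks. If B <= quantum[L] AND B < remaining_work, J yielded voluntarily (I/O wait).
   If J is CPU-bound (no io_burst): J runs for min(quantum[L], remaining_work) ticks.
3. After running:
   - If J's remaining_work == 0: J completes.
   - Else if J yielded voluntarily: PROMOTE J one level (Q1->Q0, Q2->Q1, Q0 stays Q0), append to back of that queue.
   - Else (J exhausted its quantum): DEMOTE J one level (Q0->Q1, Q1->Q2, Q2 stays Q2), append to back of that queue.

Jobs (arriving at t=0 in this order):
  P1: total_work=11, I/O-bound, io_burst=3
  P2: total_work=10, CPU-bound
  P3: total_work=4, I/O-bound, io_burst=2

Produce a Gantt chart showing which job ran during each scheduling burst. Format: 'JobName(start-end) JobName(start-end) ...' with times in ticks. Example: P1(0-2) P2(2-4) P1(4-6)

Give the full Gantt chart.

Answer: P1(0-3) P2(3-6) P3(6-8) P1(8-11) P3(11-13) P1(13-16) P1(16-18) P2(18-24) P2(24-25)

Derivation:
t=0-3: P1@Q0 runs 3, rem=8, I/O yield, promote→Q0. Q0=[P2,P3,P1] Q1=[] Q2=[]
t=3-6: P2@Q0 runs 3, rem=7, quantum used, demote→Q1. Q0=[P3,P1] Q1=[P2] Q2=[]
t=6-8: P3@Q0 runs 2, rem=2, I/O yield, promote→Q0. Q0=[P1,P3] Q1=[P2] Q2=[]
t=8-11: P1@Q0 runs 3, rem=5, I/O yield, promote→Q0. Q0=[P3,P1] Q1=[P2] Q2=[]
t=11-13: P3@Q0 runs 2, rem=0, completes. Q0=[P1] Q1=[P2] Q2=[]
t=13-16: P1@Q0 runs 3, rem=2, I/O yield, promote→Q0. Q0=[P1] Q1=[P2] Q2=[]
t=16-18: P1@Q0 runs 2, rem=0, completes. Q0=[] Q1=[P2] Q2=[]
t=18-24: P2@Q1 runs 6, rem=1, quantum used, demote→Q2. Q0=[] Q1=[] Q2=[P2]
t=24-25: P2@Q2 runs 1, rem=0, completes. Q0=[] Q1=[] Q2=[]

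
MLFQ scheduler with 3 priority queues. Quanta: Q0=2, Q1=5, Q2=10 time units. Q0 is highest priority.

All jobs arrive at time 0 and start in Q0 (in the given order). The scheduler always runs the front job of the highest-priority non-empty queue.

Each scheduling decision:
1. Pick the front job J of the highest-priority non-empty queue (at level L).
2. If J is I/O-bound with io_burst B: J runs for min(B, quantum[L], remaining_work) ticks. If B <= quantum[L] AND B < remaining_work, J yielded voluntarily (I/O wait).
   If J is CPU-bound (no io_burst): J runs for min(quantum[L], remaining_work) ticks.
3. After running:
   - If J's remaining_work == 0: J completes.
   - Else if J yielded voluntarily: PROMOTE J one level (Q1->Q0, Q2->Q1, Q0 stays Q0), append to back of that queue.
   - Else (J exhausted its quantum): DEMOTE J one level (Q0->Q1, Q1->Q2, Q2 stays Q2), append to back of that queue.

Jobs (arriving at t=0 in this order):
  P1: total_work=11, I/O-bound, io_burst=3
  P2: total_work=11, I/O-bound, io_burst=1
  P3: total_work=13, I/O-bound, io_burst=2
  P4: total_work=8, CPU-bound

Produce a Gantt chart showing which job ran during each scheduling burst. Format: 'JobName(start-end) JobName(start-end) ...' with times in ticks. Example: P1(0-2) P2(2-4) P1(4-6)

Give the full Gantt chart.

t=0-2: P1@Q0 runs 2, rem=9, quantum used, demote→Q1. Q0=[P2,P3,P4] Q1=[P1] Q2=[]
t=2-3: P2@Q0 runs 1, rem=10, I/O yield, promote→Q0. Q0=[P3,P4,P2] Q1=[P1] Q2=[]
t=3-5: P3@Q0 runs 2, rem=11, I/O yield, promote→Q0. Q0=[P4,P2,P3] Q1=[P1] Q2=[]
t=5-7: P4@Q0 runs 2, rem=6, quantum used, demote→Q1. Q0=[P2,P3] Q1=[P1,P4] Q2=[]
t=7-8: P2@Q0 runs 1, rem=9, I/O yield, promote→Q0. Q0=[P3,P2] Q1=[P1,P4] Q2=[]
t=8-10: P3@Q0 runs 2, rem=9, I/O yield, promote→Q0. Q0=[P2,P3] Q1=[P1,P4] Q2=[]
t=10-11: P2@Q0 runs 1, rem=8, I/O yield, promote→Q0. Q0=[P3,P2] Q1=[P1,P4] Q2=[]
t=11-13: P3@Q0 runs 2, rem=7, I/O yield, promote→Q0. Q0=[P2,P3] Q1=[P1,P4] Q2=[]
t=13-14: P2@Q0 runs 1, rem=7, I/O yield, promote→Q0. Q0=[P3,P2] Q1=[P1,P4] Q2=[]
t=14-16: P3@Q0 runs 2, rem=5, I/O yield, promote→Q0. Q0=[P2,P3] Q1=[P1,P4] Q2=[]
t=16-17: P2@Q0 runs 1, rem=6, I/O yield, promote→Q0. Q0=[P3,P2] Q1=[P1,P4] Q2=[]
t=17-19: P3@Q0 runs 2, rem=3, I/O yield, promote→Q0. Q0=[P2,P3] Q1=[P1,P4] Q2=[]
t=19-20: P2@Q0 runs 1, rem=5, I/O yield, promote→Q0. Q0=[P3,P2] Q1=[P1,P4] Q2=[]
t=20-22: P3@Q0 runs 2, rem=1, I/O yield, promote→Q0. Q0=[P2,P3] Q1=[P1,P4] Q2=[]
t=22-23: P2@Q0 runs 1, rem=4, I/O yield, promote→Q0. Q0=[P3,P2] Q1=[P1,P4] Q2=[]
t=23-24: P3@Q0 runs 1, rem=0, completes. Q0=[P2] Q1=[P1,P4] Q2=[]
t=24-25: P2@Q0 runs 1, rem=3, I/O yield, promote→Q0. Q0=[P2] Q1=[P1,P4] Q2=[]
t=25-26: P2@Q0 runs 1, rem=2, I/O yield, promote→Q0. Q0=[P2] Q1=[P1,P4] Q2=[]
t=26-27: P2@Q0 runs 1, rem=1, I/O yield, promote→Q0. Q0=[P2] Q1=[P1,P4] Q2=[]
t=27-28: P2@Q0 runs 1, rem=0, completes. Q0=[] Q1=[P1,P4] Q2=[]
t=28-31: P1@Q1 runs 3, rem=6, I/O yield, promote→Q0. Q0=[P1] Q1=[P4] Q2=[]
t=31-33: P1@Q0 runs 2, rem=4, quantum used, demote→Q1. Q0=[] Q1=[P4,P1] Q2=[]
t=33-38: P4@Q1 runs 5, rem=1, quantum used, demote→Q2. Q0=[] Q1=[P1] Q2=[P4]
t=38-41: P1@Q1 runs 3, rem=1, I/O yield, promote→Q0. Q0=[P1] Q1=[] Q2=[P4]
t=41-42: P1@Q0 runs 1, rem=0, completes. Q0=[] Q1=[] Q2=[P4]
t=42-43: P4@Q2 runs 1, rem=0, completes. Q0=[] Q1=[] Q2=[]

Answer: P1(0-2) P2(2-3) P3(3-5) P4(5-7) P2(7-8) P3(8-10) P2(10-11) P3(11-13) P2(13-14) P3(14-16) P2(16-17) P3(17-19) P2(19-20) P3(20-22) P2(22-23) P3(23-24) P2(24-25) P2(25-26) P2(26-27) P2(27-28) P1(28-31) P1(31-33) P4(33-38) P1(38-41) P1(41-42) P4(42-43)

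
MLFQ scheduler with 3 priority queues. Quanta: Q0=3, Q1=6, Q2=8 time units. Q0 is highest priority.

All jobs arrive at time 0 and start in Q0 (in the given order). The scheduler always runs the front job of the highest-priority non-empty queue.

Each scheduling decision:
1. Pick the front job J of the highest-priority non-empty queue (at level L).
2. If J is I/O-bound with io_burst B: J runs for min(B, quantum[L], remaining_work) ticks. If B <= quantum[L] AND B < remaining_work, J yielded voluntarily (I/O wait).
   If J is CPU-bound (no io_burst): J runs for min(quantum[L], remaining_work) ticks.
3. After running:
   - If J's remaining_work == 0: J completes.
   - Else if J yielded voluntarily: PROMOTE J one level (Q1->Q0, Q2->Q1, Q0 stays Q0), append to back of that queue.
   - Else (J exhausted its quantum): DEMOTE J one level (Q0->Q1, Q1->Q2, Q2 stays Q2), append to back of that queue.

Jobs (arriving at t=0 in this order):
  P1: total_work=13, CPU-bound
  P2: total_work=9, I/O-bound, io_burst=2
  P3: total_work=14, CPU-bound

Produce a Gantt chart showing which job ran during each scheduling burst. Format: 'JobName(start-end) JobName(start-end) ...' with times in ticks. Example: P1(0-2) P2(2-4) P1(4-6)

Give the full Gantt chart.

t=0-3: P1@Q0 runs 3, rem=10, quantum used, demote→Q1. Q0=[P2,P3] Q1=[P1] Q2=[]
t=3-5: P2@Q0 runs 2, rem=7, I/O yield, promote→Q0. Q0=[P3,P2] Q1=[P1] Q2=[]
t=5-8: P3@Q0 runs 3, rem=11, quantum used, demote→Q1. Q0=[P2] Q1=[P1,P3] Q2=[]
t=8-10: P2@Q0 runs 2, rem=5, I/O yield, promote→Q0. Q0=[P2] Q1=[P1,P3] Q2=[]
t=10-12: P2@Q0 runs 2, rem=3, I/O yield, promote→Q0. Q0=[P2] Q1=[P1,P3] Q2=[]
t=12-14: P2@Q0 runs 2, rem=1, I/O yield, promote→Q0. Q0=[P2] Q1=[P1,P3] Q2=[]
t=14-15: P2@Q0 runs 1, rem=0, completes. Q0=[] Q1=[P1,P3] Q2=[]
t=15-21: P1@Q1 runs 6, rem=4, quantum used, demote→Q2. Q0=[] Q1=[P3] Q2=[P1]
t=21-27: P3@Q1 runs 6, rem=5, quantum used, demote→Q2. Q0=[] Q1=[] Q2=[P1,P3]
t=27-31: P1@Q2 runs 4, rem=0, completes. Q0=[] Q1=[] Q2=[P3]
t=31-36: P3@Q2 runs 5, rem=0, completes. Q0=[] Q1=[] Q2=[]

Answer: P1(0-3) P2(3-5) P3(5-8) P2(8-10) P2(10-12) P2(12-14) P2(14-15) P1(15-21) P3(21-27) P1(27-31) P3(31-36)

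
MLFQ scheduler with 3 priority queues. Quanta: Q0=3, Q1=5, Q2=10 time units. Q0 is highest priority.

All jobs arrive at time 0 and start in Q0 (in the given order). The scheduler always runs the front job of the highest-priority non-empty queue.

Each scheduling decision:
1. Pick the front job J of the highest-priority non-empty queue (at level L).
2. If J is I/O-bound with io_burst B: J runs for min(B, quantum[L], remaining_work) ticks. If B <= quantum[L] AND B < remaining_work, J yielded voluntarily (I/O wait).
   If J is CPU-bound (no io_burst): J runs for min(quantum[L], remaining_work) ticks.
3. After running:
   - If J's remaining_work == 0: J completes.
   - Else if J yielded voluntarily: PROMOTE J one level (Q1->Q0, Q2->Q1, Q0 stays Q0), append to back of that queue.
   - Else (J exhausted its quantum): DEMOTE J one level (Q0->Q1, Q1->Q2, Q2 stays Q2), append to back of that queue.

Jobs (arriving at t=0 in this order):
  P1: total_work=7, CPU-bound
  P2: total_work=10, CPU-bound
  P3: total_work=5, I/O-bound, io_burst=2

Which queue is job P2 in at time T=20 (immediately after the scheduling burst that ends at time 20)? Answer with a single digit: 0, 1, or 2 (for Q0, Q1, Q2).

t=0-3: P1@Q0 runs 3, rem=4, quantum used, demote→Q1. Q0=[P2,P3] Q1=[P1] Q2=[]
t=3-6: P2@Q0 runs 3, rem=7, quantum used, demote→Q1. Q0=[P3] Q1=[P1,P2] Q2=[]
t=6-8: P3@Q0 runs 2, rem=3, I/O yield, promote→Q0. Q0=[P3] Q1=[P1,P2] Q2=[]
t=8-10: P3@Q0 runs 2, rem=1, I/O yield, promote→Q0. Q0=[P3] Q1=[P1,P2] Q2=[]
t=10-11: P3@Q0 runs 1, rem=0, completes. Q0=[] Q1=[P1,P2] Q2=[]
t=11-15: P1@Q1 runs 4, rem=0, completes. Q0=[] Q1=[P2] Q2=[]
t=15-20: P2@Q1 runs 5, rem=2, quantum used, demote→Q2. Q0=[] Q1=[] Q2=[P2]
t=20-22: P2@Q2 runs 2, rem=0, completes. Q0=[] Q1=[] Q2=[]

Answer: 2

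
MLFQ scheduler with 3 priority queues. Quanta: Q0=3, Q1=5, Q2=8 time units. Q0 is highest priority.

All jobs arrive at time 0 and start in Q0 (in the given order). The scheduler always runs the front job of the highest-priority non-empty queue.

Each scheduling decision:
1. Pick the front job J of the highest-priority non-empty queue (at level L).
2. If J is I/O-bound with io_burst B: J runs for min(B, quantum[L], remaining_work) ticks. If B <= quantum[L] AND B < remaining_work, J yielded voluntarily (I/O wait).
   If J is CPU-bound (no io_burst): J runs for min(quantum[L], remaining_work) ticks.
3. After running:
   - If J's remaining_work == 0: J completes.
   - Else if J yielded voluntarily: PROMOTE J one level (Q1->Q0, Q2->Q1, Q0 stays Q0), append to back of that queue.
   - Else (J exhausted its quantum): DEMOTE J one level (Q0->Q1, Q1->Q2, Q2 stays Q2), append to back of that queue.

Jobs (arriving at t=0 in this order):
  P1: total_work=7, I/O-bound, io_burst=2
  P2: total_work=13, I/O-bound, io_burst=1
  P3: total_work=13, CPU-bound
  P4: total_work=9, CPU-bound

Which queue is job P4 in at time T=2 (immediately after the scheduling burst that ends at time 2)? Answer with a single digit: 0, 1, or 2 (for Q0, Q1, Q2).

Answer: 0

Derivation:
t=0-2: P1@Q0 runs 2, rem=5, I/O yield, promote→Q0. Q0=[P2,P3,P4,P1] Q1=[] Q2=[]
t=2-3: P2@Q0 runs 1, rem=12, I/O yield, promote→Q0. Q0=[P3,P4,P1,P2] Q1=[] Q2=[]
t=3-6: P3@Q0 runs 3, rem=10, quantum used, demote→Q1. Q0=[P4,P1,P2] Q1=[P3] Q2=[]
t=6-9: P4@Q0 runs 3, rem=6, quantum used, demote→Q1. Q0=[P1,P2] Q1=[P3,P4] Q2=[]
t=9-11: P1@Q0 runs 2, rem=3, I/O yield, promote→Q0. Q0=[P2,P1] Q1=[P3,P4] Q2=[]
t=11-12: P2@Q0 runs 1, rem=11, I/O yield, promote→Q0. Q0=[P1,P2] Q1=[P3,P4] Q2=[]
t=12-14: P1@Q0 runs 2, rem=1, I/O yield, promote→Q0. Q0=[P2,P1] Q1=[P3,P4] Q2=[]
t=14-15: P2@Q0 runs 1, rem=10, I/O yield, promote→Q0. Q0=[P1,P2] Q1=[P3,P4] Q2=[]
t=15-16: P1@Q0 runs 1, rem=0, completes. Q0=[P2] Q1=[P3,P4] Q2=[]
t=16-17: P2@Q0 runs 1, rem=9, I/O yield, promote→Q0. Q0=[P2] Q1=[P3,P4] Q2=[]
t=17-18: P2@Q0 runs 1, rem=8, I/O yield, promote→Q0. Q0=[P2] Q1=[P3,P4] Q2=[]
t=18-19: P2@Q0 runs 1, rem=7, I/O yield, promote→Q0. Q0=[P2] Q1=[P3,P4] Q2=[]
t=19-20: P2@Q0 runs 1, rem=6, I/O yield, promote→Q0. Q0=[P2] Q1=[P3,P4] Q2=[]
t=20-21: P2@Q0 runs 1, rem=5, I/O yield, promote→Q0. Q0=[P2] Q1=[P3,P4] Q2=[]
t=21-22: P2@Q0 runs 1, rem=4, I/O yield, promote→Q0. Q0=[P2] Q1=[P3,P4] Q2=[]
t=22-23: P2@Q0 runs 1, rem=3, I/O yield, promote→Q0. Q0=[P2] Q1=[P3,P4] Q2=[]
t=23-24: P2@Q0 runs 1, rem=2, I/O yield, promote→Q0. Q0=[P2] Q1=[P3,P4] Q2=[]
t=24-25: P2@Q0 runs 1, rem=1, I/O yield, promote→Q0. Q0=[P2] Q1=[P3,P4] Q2=[]
t=25-26: P2@Q0 runs 1, rem=0, completes. Q0=[] Q1=[P3,P4] Q2=[]
t=26-31: P3@Q1 runs 5, rem=5, quantum used, demote→Q2. Q0=[] Q1=[P4] Q2=[P3]
t=31-36: P4@Q1 runs 5, rem=1, quantum used, demote→Q2. Q0=[] Q1=[] Q2=[P3,P4]
t=36-41: P3@Q2 runs 5, rem=0, completes. Q0=[] Q1=[] Q2=[P4]
t=41-42: P4@Q2 runs 1, rem=0, completes. Q0=[] Q1=[] Q2=[]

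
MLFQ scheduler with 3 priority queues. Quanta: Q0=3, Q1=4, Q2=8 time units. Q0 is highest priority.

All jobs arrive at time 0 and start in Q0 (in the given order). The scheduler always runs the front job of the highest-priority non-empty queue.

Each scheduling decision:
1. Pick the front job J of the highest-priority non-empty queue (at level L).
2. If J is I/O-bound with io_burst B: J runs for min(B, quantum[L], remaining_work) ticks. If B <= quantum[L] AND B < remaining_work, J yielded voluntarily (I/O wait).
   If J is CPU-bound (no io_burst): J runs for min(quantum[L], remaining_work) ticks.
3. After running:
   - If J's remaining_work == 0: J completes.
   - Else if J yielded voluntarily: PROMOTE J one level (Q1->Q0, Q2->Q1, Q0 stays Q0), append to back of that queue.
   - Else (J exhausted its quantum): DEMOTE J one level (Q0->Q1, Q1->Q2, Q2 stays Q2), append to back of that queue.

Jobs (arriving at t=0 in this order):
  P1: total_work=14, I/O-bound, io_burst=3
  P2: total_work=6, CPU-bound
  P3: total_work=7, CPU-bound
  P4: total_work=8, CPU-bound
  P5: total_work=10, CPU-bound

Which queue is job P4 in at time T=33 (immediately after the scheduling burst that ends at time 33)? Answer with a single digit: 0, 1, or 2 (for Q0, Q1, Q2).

Answer: 1

Derivation:
t=0-3: P1@Q0 runs 3, rem=11, I/O yield, promote→Q0. Q0=[P2,P3,P4,P5,P1] Q1=[] Q2=[]
t=3-6: P2@Q0 runs 3, rem=3, quantum used, demote→Q1. Q0=[P3,P4,P5,P1] Q1=[P2] Q2=[]
t=6-9: P3@Q0 runs 3, rem=4, quantum used, demote→Q1. Q0=[P4,P5,P1] Q1=[P2,P3] Q2=[]
t=9-12: P4@Q0 runs 3, rem=5, quantum used, demote→Q1. Q0=[P5,P1] Q1=[P2,P3,P4] Q2=[]
t=12-15: P5@Q0 runs 3, rem=7, quantum used, demote→Q1. Q0=[P1] Q1=[P2,P3,P4,P5] Q2=[]
t=15-18: P1@Q0 runs 3, rem=8, I/O yield, promote→Q0. Q0=[P1] Q1=[P2,P3,P4,P5] Q2=[]
t=18-21: P1@Q0 runs 3, rem=5, I/O yield, promote→Q0. Q0=[P1] Q1=[P2,P3,P4,P5] Q2=[]
t=21-24: P1@Q0 runs 3, rem=2, I/O yield, promote→Q0. Q0=[P1] Q1=[P2,P3,P4,P5] Q2=[]
t=24-26: P1@Q0 runs 2, rem=0, completes. Q0=[] Q1=[P2,P3,P4,P5] Q2=[]
t=26-29: P2@Q1 runs 3, rem=0, completes. Q0=[] Q1=[P3,P4,P5] Q2=[]
t=29-33: P3@Q1 runs 4, rem=0, completes. Q0=[] Q1=[P4,P5] Q2=[]
t=33-37: P4@Q1 runs 4, rem=1, quantum used, demote→Q2. Q0=[] Q1=[P5] Q2=[P4]
t=37-41: P5@Q1 runs 4, rem=3, quantum used, demote→Q2. Q0=[] Q1=[] Q2=[P4,P5]
t=41-42: P4@Q2 runs 1, rem=0, completes. Q0=[] Q1=[] Q2=[P5]
t=42-45: P5@Q2 runs 3, rem=0, completes. Q0=[] Q1=[] Q2=[]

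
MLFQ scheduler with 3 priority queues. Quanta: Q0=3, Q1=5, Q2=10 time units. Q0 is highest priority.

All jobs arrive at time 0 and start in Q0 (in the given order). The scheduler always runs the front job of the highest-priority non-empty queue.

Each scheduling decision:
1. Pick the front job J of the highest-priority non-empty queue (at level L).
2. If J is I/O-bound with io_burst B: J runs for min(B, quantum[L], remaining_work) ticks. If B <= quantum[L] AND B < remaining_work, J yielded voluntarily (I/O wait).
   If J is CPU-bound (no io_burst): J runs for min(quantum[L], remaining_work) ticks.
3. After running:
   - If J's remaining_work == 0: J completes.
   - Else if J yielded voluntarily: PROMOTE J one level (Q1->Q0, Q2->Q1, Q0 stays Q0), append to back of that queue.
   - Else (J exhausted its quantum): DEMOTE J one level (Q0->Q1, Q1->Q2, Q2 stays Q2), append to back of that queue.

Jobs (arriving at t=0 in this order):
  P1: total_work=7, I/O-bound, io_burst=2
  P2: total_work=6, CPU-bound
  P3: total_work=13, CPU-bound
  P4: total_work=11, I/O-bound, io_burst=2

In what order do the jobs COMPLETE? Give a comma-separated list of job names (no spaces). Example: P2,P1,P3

t=0-2: P1@Q0 runs 2, rem=5, I/O yield, promote→Q0. Q0=[P2,P3,P4,P1] Q1=[] Q2=[]
t=2-5: P2@Q0 runs 3, rem=3, quantum used, demote→Q1. Q0=[P3,P4,P1] Q1=[P2] Q2=[]
t=5-8: P3@Q0 runs 3, rem=10, quantum used, demote→Q1. Q0=[P4,P1] Q1=[P2,P3] Q2=[]
t=8-10: P4@Q0 runs 2, rem=9, I/O yield, promote→Q0. Q0=[P1,P4] Q1=[P2,P3] Q2=[]
t=10-12: P1@Q0 runs 2, rem=3, I/O yield, promote→Q0. Q0=[P4,P1] Q1=[P2,P3] Q2=[]
t=12-14: P4@Q0 runs 2, rem=7, I/O yield, promote→Q0. Q0=[P1,P4] Q1=[P2,P3] Q2=[]
t=14-16: P1@Q0 runs 2, rem=1, I/O yield, promote→Q0. Q0=[P4,P1] Q1=[P2,P3] Q2=[]
t=16-18: P4@Q0 runs 2, rem=5, I/O yield, promote→Q0. Q0=[P1,P4] Q1=[P2,P3] Q2=[]
t=18-19: P1@Q0 runs 1, rem=0, completes. Q0=[P4] Q1=[P2,P3] Q2=[]
t=19-21: P4@Q0 runs 2, rem=3, I/O yield, promote→Q0. Q0=[P4] Q1=[P2,P3] Q2=[]
t=21-23: P4@Q0 runs 2, rem=1, I/O yield, promote→Q0. Q0=[P4] Q1=[P2,P3] Q2=[]
t=23-24: P4@Q0 runs 1, rem=0, completes. Q0=[] Q1=[P2,P3] Q2=[]
t=24-27: P2@Q1 runs 3, rem=0, completes. Q0=[] Q1=[P3] Q2=[]
t=27-32: P3@Q1 runs 5, rem=5, quantum used, demote→Q2. Q0=[] Q1=[] Q2=[P3]
t=32-37: P3@Q2 runs 5, rem=0, completes. Q0=[] Q1=[] Q2=[]

Answer: P1,P4,P2,P3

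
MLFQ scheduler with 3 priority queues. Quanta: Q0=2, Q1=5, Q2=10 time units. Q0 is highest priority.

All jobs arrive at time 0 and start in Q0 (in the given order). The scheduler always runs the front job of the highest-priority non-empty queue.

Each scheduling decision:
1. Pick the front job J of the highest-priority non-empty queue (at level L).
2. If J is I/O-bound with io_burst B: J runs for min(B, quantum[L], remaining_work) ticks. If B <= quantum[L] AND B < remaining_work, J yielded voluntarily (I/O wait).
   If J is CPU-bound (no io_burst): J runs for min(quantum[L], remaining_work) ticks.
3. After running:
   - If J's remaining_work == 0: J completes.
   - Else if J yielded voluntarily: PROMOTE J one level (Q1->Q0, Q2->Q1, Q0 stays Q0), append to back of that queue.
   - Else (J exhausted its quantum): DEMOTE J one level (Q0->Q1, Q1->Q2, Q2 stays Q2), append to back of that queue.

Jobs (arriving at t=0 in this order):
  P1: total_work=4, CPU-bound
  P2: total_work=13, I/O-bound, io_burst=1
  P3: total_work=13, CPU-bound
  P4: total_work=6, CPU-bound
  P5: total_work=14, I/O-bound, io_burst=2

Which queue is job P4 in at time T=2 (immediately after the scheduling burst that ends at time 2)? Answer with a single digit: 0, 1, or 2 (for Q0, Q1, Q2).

Answer: 0

Derivation:
t=0-2: P1@Q0 runs 2, rem=2, quantum used, demote→Q1. Q0=[P2,P3,P4,P5] Q1=[P1] Q2=[]
t=2-3: P2@Q0 runs 1, rem=12, I/O yield, promote→Q0. Q0=[P3,P4,P5,P2] Q1=[P1] Q2=[]
t=3-5: P3@Q0 runs 2, rem=11, quantum used, demote→Q1. Q0=[P4,P5,P2] Q1=[P1,P3] Q2=[]
t=5-7: P4@Q0 runs 2, rem=4, quantum used, demote→Q1. Q0=[P5,P2] Q1=[P1,P3,P4] Q2=[]
t=7-9: P5@Q0 runs 2, rem=12, I/O yield, promote→Q0. Q0=[P2,P5] Q1=[P1,P3,P4] Q2=[]
t=9-10: P2@Q0 runs 1, rem=11, I/O yield, promote→Q0. Q0=[P5,P2] Q1=[P1,P3,P4] Q2=[]
t=10-12: P5@Q0 runs 2, rem=10, I/O yield, promote→Q0. Q0=[P2,P5] Q1=[P1,P3,P4] Q2=[]
t=12-13: P2@Q0 runs 1, rem=10, I/O yield, promote→Q0. Q0=[P5,P2] Q1=[P1,P3,P4] Q2=[]
t=13-15: P5@Q0 runs 2, rem=8, I/O yield, promote→Q0. Q0=[P2,P5] Q1=[P1,P3,P4] Q2=[]
t=15-16: P2@Q0 runs 1, rem=9, I/O yield, promote→Q0. Q0=[P5,P2] Q1=[P1,P3,P4] Q2=[]
t=16-18: P5@Q0 runs 2, rem=6, I/O yield, promote→Q0. Q0=[P2,P5] Q1=[P1,P3,P4] Q2=[]
t=18-19: P2@Q0 runs 1, rem=8, I/O yield, promote→Q0. Q0=[P5,P2] Q1=[P1,P3,P4] Q2=[]
t=19-21: P5@Q0 runs 2, rem=4, I/O yield, promote→Q0. Q0=[P2,P5] Q1=[P1,P3,P4] Q2=[]
t=21-22: P2@Q0 runs 1, rem=7, I/O yield, promote→Q0. Q0=[P5,P2] Q1=[P1,P3,P4] Q2=[]
t=22-24: P5@Q0 runs 2, rem=2, I/O yield, promote→Q0. Q0=[P2,P5] Q1=[P1,P3,P4] Q2=[]
t=24-25: P2@Q0 runs 1, rem=6, I/O yield, promote→Q0. Q0=[P5,P2] Q1=[P1,P3,P4] Q2=[]
t=25-27: P5@Q0 runs 2, rem=0, completes. Q0=[P2] Q1=[P1,P3,P4] Q2=[]
t=27-28: P2@Q0 runs 1, rem=5, I/O yield, promote→Q0. Q0=[P2] Q1=[P1,P3,P4] Q2=[]
t=28-29: P2@Q0 runs 1, rem=4, I/O yield, promote→Q0. Q0=[P2] Q1=[P1,P3,P4] Q2=[]
t=29-30: P2@Q0 runs 1, rem=3, I/O yield, promote→Q0. Q0=[P2] Q1=[P1,P3,P4] Q2=[]
t=30-31: P2@Q0 runs 1, rem=2, I/O yield, promote→Q0. Q0=[P2] Q1=[P1,P3,P4] Q2=[]
t=31-32: P2@Q0 runs 1, rem=1, I/O yield, promote→Q0. Q0=[P2] Q1=[P1,P3,P4] Q2=[]
t=32-33: P2@Q0 runs 1, rem=0, completes. Q0=[] Q1=[P1,P3,P4] Q2=[]
t=33-35: P1@Q1 runs 2, rem=0, completes. Q0=[] Q1=[P3,P4] Q2=[]
t=35-40: P3@Q1 runs 5, rem=6, quantum used, demote→Q2. Q0=[] Q1=[P4] Q2=[P3]
t=40-44: P4@Q1 runs 4, rem=0, completes. Q0=[] Q1=[] Q2=[P3]
t=44-50: P3@Q2 runs 6, rem=0, completes. Q0=[] Q1=[] Q2=[]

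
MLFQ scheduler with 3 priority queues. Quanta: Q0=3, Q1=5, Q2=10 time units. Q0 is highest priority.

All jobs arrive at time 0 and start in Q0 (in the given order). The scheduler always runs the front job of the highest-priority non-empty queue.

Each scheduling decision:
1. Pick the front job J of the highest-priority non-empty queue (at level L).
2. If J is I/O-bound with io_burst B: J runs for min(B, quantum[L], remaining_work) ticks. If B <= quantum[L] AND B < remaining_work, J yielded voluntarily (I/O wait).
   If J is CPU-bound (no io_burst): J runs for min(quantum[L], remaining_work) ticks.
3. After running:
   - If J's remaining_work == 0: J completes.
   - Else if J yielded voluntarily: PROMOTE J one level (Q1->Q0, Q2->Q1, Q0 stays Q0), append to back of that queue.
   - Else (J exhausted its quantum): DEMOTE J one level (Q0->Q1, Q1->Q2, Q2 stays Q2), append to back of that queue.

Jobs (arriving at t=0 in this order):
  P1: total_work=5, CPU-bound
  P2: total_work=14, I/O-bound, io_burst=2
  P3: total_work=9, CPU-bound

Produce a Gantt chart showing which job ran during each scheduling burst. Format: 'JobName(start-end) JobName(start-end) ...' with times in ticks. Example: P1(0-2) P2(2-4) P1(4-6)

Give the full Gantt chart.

t=0-3: P1@Q0 runs 3, rem=2, quantum used, demote→Q1. Q0=[P2,P3] Q1=[P1] Q2=[]
t=3-5: P2@Q0 runs 2, rem=12, I/O yield, promote→Q0. Q0=[P3,P2] Q1=[P1] Q2=[]
t=5-8: P3@Q0 runs 3, rem=6, quantum used, demote→Q1. Q0=[P2] Q1=[P1,P3] Q2=[]
t=8-10: P2@Q0 runs 2, rem=10, I/O yield, promote→Q0. Q0=[P2] Q1=[P1,P3] Q2=[]
t=10-12: P2@Q0 runs 2, rem=8, I/O yield, promote→Q0. Q0=[P2] Q1=[P1,P3] Q2=[]
t=12-14: P2@Q0 runs 2, rem=6, I/O yield, promote→Q0. Q0=[P2] Q1=[P1,P3] Q2=[]
t=14-16: P2@Q0 runs 2, rem=4, I/O yield, promote→Q0. Q0=[P2] Q1=[P1,P3] Q2=[]
t=16-18: P2@Q0 runs 2, rem=2, I/O yield, promote→Q0. Q0=[P2] Q1=[P1,P3] Q2=[]
t=18-20: P2@Q0 runs 2, rem=0, completes. Q0=[] Q1=[P1,P3] Q2=[]
t=20-22: P1@Q1 runs 2, rem=0, completes. Q0=[] Q1=[P3] Q2=[]
t=22-27: P3@Q1 runs 5, rem=1, quantum used, demote→Q2. Q0=[] Q1=[] Q2=[P3]
t=27-28: P3@Q2 runs 1, rem=0, completes. Q0=[] Q1=[] Q2=[]

Answer: P1(0-3) P2(3-5) P3(5-8) P2(8-10) P2(10-12) P2(12-14) P2(14-16) P2(16-18) P2(18-20) P1(20-22) P3(22-27) P3(27-28)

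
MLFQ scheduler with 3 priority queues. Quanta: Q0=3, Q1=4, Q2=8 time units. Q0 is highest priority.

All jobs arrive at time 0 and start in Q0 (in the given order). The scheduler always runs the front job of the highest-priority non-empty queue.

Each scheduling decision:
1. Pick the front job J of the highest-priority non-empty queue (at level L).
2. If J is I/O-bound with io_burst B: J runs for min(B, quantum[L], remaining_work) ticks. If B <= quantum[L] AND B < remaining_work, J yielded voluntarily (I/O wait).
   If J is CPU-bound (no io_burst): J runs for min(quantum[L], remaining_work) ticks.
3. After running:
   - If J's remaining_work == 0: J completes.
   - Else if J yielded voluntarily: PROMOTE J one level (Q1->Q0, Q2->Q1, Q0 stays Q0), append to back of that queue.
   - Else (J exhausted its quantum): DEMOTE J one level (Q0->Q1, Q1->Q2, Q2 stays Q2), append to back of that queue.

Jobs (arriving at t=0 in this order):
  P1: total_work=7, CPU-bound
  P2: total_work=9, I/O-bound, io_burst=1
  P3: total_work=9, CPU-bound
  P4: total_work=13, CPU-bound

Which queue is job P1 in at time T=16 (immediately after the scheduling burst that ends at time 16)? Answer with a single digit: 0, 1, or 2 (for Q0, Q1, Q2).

t=0-3: P1@Q0 runs 3, rem=4, quantum used, demote→Q1. Q0=[P2,P3,P4] Q1=[P1] Q2=[]
t=3-4: P2@Q0 runs 1, rem=8, I/O yield, promote→Q0. Q0=[P3,P4,P2] Q1=[P1] Q2=[]
t=4-7: P3@Q0 runs 3, rem=6, quantum used, demote→Q1. Q0=[P4,P2] Q1=[P1,P3] Q2=[]
t=7-10: P4@Q0 runs 3, rem=10, quantum used, demote→Q1. Q0=[P2] Q1=[P1,P3,P4] Q2=[]
t=10-11: P2@Q0 runs 1, rem=7, I/O yield, promote→Q0. Q0=[P2] Q1=[P1,P3,P4] Q2=[]
t=11-12: P2@Q0 runs 1, rem=6, I/O yield, promote→Q0. Q0=[P2] Q1=[P1,P3,P4] Q2=[]
t=12-13: P2@Q0 runs 1, rem=5, I/O yield, promote→Q0. Q0=[P2] Q1=[P1,P3,P4] Q2=[]
t=13-14: P2@Q0 runs 1, rem=4, I/O yield, promote→Q0. Q0=[P2] Q1=[P1,P3,P4] Q2=[]
t=14-15: P2@Q0 runs 1, rem=3, I/O yield, promote→Q0. Q0=[P2] Q1=[P1,P3,P4] Q2=[]
t=15-16: P2@Q0 runs 1, rem=2, I/O yield, promote→Q0. Q0=[P2] Q1=[P1,P3,P4] Q2=[]
t=16-17: P2@Q0 runs 1, rem=1, I/O yield, promote→Q0. Q0=[P2] Q1=[P1,P3,P4] Q2=[]
t=17-18: P2@Q0 runs 1, rem=0, completes. Q0=[] Q1=[P1,P3,P4] Q2=[]
t=18-22: P1@Q1 runs 4, rem=0, completes. Q0=[] Q1=[P3,P4] Q2=[]
t=22-26: P3@Q1 runs 4, rem=2, quantum used, demote→Q2. Q0=[] Q1=[P4] Q2=[P3]
t=26-30: P4@Q1 runs 4, rem=6, quantum used, demote→Q2. Q0=[] Q1=[] Q2=[P3,P4]
t=30-32: P3@Q2 runs 2, rem=0, completes. Q0=[] Q1=[] Q2=[P4]
t=32-38: P4@Q2 runs 6, rem=0, completes. Q0=[] Q1=[] Q2=[]

Answer: 1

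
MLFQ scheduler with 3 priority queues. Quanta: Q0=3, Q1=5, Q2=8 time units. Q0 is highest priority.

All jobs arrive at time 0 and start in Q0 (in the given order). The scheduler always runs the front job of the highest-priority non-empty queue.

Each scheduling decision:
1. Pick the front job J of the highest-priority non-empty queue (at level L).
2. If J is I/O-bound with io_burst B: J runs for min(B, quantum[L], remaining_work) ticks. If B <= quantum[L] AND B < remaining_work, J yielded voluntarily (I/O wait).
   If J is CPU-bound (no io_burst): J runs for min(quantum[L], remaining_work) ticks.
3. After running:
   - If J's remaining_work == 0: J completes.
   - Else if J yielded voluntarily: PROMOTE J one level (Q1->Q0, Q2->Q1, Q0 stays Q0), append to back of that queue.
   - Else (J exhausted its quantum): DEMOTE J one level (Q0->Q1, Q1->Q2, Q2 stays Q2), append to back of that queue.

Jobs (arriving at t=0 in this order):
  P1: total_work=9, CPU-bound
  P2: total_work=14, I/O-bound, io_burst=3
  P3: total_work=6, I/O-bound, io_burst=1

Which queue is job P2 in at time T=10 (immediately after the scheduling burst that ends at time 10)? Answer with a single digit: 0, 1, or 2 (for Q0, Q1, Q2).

Answer: 0

Derivation:
t=0-3: P1@Q0 runs 3, rem=6, quantum used, demote→Q1. Q0=[P2,P3] Q1=[P1] Q2=[]
t=3-6: P2@Q0 runs 3, rem=11, I/O yield, promote→Q0. Q0=[P3,P2] Q1=[P1] Q2=[]
t=6-7: P3@Q0 runs 1, rem=5, I/O yield, promote→Q0. Q0=[P2,P3] Q1=[P1] Q2=[]
t=7-10: P2@Q0 runs 3, rem=8, I/O yield, promote→Q0. Q0=[P3,P2] Q1=[P1] Q2=[]
t=10-11: P3@Q0 runs 1, rem=4, I/O yield, promote→Q0. Q0=[P2,P3] Q1=[P1] Q2=[]
t=11-14: P2@Q0 runs 3, rem=5, I/O yield, promote→Q0. Q0=[P3,P2] Q1=[P1] Q2=[]
t=14-15: P3@Q0 runs 1, rem=3, I/O yield, promote→Q0. Q0=[P2,P3] Q1=[P1] Q2=[]
t=15-18: P2@Q0 runs 3, rem=2, I/O yield, promote→Q0. Q0=[P3,P2] Q1=[P1] Q2=[]
t=18-19: P3@Q0 runs 1, rem=2, I/O yield, promote→Q0. Q0=[P2,P3] Q1=[P1] Q2=[]
t=19-21: P2@Q0 runs 2, rem=0, completes. Q0=[P3] Q1=[P1] Q2=[]
t=21-22: P3@Q0 runs 1, rem=1, I/O yield, promote→Q0. Q0=[P3] Q1=[P1] Q2=[]
t=22-23: P3@Q0 runs 1, rem=0, completes. Q0=[] Q1=[P1] Q2=[]
t=23-28: P1@Q1 runs 5, rem=1, quantum used, demote→Q2. Q0=[] Q1=[] Q2=[P1]
t=28-29: P1@Q2 runs 1, rem=0, completes. Q0=[] Q1=[] Q2=[]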